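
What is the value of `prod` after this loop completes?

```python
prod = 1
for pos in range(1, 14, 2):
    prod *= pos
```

Product of 1, 3, 5, ... up to 13
`prod` takes the values: 1 → 3 → 15 → 105 → 945 → 10395 → 135135

Answer: 135135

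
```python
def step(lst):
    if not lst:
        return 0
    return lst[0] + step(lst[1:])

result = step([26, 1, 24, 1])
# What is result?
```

26 + 1 + 24 + 1 + 0 = 52

Answer: 52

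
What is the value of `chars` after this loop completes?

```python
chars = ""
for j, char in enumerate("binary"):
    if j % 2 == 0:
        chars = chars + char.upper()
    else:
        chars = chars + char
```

Uppercase even positions in 'binary'
`chars` takes the values: "" → "B" → "Bi" → "BiN" → "BiNa" → "BiNaR" → "BiNaRy"

Answer: "BiNaRy"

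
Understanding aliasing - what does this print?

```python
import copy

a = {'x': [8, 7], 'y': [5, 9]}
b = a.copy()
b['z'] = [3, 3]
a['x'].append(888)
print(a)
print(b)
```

Key concept: shallow copy of dict with mutable values.
Step by step:
`a = {'x': [8, 7], 'y': [5, 9]}` → a = {'x': [8, 7], 'y': [5, 9]}
`b = a.copy()` → b = {'x': [8, 7], 'y': [5, 9]}
`b['z'] = [3, 3]` → b = {'x': [8, 7], 'y': [5, 9], 'z': [3, 3]}
`a['x'].append(888)` → a = {'x': [8, 7, 888], 'y': [5, 9]}; b = {'x': [8, 7, 888], 'y': [5, 9], 'z': [3, 3]}
`print(a)` → prints {'x': [8, 7, 888], 'y': [5, 9]}
`print(b)` → prints {'x': [8, 7, 888], 'y': [5, 9], 'z': [3, 3]}

Answer:
{'x': [8, 7, 888], 'y': [5, 9]}
{'x': [8, 7, 888], 'y': [5, 9], 'z': [3, 3]}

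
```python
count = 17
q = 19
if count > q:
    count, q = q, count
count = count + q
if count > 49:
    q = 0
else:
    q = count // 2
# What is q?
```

Trace:
`count = 17` → count = 17
`q = 19` → q = 19
`if count > q: ...` → count > q is False → no variable changes
`count = count + q` → count = 36
`if count > 49: ...` → count > 49 is False, take else branch → q = 18
So q = 18

Answer: 18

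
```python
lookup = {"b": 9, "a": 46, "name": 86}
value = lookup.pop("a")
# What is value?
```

Trace:
`lookup = {"b": 9, "a": 46, "name": 86}` → lookup = {'b': 9, 'a': 46, 'name': 86}
`value = lookup.pop("a")` → lookup = {'b': 9, 'name': 86}; value = 46
So value = 46

Answer: 46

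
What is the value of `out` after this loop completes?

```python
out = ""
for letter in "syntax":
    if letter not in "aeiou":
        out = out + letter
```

Remove vowels from 'syntax'
`out` takes the values: "" → "s" → "sy" → "syn" → "synt" → "syntx"

Answer: "syntx"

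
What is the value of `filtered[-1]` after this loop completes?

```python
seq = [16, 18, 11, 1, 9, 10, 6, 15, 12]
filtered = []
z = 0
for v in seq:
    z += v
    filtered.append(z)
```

Cumulative sum ends at 98
`filtered` takes the values: [] → [16] → [16, 34] → [16, 34, 45] → [16, 34, 45, 46] → [16, 34, 45, 46, 55] → [16, 34, 45, 46, 55, 65] → [16, 34, 45, 46, 55, 65, 71] → [16, 34, 45, 46, 55, 65, 71, 86] → [16, 34, 45, 46, 55, 65, 71, 86, 98]
So `filtered[-1]` = 98

Answer: 98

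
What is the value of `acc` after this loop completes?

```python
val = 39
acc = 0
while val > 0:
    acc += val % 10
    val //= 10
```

Sum digits of 39
`acc` takes the values: 0 → 9 → 12

Answer: 12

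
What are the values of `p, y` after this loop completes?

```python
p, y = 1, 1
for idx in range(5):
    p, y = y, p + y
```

Fibonacci: after 5 iterations
`p, y` takes the values: (1, 1) → (1, 2) → (2, 3) → (3, 5) → (5, 8) → (8, 13)

Answer: 8, 13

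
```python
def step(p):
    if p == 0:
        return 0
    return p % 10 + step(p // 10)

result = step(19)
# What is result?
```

Sum of digits of 19: 9 + 1 = 10

Answer: 10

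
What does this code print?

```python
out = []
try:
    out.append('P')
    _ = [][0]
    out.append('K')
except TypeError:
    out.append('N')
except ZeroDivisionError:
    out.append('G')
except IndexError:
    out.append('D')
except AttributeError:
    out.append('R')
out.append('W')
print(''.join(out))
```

Execution trace: 'P' (try body) → 'D' (except IndexError) → 'W' (after the try/except). Output: PDW

Answer: PDW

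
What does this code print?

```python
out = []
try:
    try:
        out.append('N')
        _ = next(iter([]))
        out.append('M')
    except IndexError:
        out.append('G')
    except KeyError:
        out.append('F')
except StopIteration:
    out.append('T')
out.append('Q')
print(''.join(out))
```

Execution trace: 'N' (try body) → 'T' (outer except StopIteration) → 'Q' (after the try/except). Output: NTQ

Answer: NTQ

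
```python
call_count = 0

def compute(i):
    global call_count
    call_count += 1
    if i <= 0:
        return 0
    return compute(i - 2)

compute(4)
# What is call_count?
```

Linear recursion stepping by 2: 3 calls from i=4 down to ≤0.

Answer: 3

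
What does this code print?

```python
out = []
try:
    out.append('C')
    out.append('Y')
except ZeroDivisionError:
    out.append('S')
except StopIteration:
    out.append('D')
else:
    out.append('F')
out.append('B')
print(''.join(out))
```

Execution trace: 'C' (try body) → 'Y' (try body, no exception) → 'F' (else) → 'B' (after the try/except). Output: CYFB

Answer: CYFB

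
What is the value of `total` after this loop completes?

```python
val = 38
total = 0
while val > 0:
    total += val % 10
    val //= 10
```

Sum digits of 38
`total` takes the values: 0 → 8 → 11

Answer: 11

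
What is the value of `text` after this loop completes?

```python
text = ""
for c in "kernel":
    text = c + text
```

Reverse 'kernel'
`text` takes the values: "" → "k" → "ek" → "rek" → "nrek" → "enrek" → "lenrek"

Answer: "lenrek"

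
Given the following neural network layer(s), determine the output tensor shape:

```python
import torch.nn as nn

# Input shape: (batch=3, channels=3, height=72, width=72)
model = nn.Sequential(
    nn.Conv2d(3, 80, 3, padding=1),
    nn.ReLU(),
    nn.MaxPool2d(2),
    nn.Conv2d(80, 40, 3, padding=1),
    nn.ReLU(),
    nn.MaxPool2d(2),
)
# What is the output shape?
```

Input: (3, 3, 72, 72) -> after first Conv2d: (3, 80, 72, 72) -> after first MaxPool2d: (3, 80, 36, 36) -> after second Conv2d: (3, 40, 36, 36) -> Output: (3, 40, 18, 18)

Answer: (3, 40, 18, 18)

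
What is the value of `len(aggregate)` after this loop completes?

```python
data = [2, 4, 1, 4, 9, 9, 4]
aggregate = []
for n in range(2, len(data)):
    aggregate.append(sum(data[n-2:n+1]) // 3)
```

Number of 3-element averages
`aggregate` takes the values: [] → [2] → [2, 3] → [2, 3, 4] → [2, 3, 4, 7] → [2, 3, 4, 7, 7]
So `len(aggregate)` = 5

Answer: 5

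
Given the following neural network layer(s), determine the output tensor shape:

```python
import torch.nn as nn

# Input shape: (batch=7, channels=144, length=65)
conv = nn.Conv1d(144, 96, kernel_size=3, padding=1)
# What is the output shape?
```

Input: (7, 144, 65) -> Output: (7, 96, 65)

Answer: (7, 96, 65)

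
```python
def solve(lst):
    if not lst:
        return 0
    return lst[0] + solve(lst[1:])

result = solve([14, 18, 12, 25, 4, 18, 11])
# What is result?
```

14 + 18 + 12 + 25 + 4 + 18 + 11 + 0 = 102

Answer: 102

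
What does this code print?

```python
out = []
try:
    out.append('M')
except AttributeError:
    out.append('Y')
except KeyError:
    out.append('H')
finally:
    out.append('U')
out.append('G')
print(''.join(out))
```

Execution trace: 'M' (try body, no exception) → 'U' (finally) → 'G' (after the try/except). Output: MUG

Answer: MUG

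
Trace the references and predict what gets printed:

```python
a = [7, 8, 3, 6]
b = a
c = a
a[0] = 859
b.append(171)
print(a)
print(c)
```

Key concept: multiple aliases.
Step by step:
`a = [7, 8, 3, 6]` → a = [7, 8, 3, 6]
`b = a` → b = [7, 8, 3, 6] (same object as a)
`c = a` → c = [7, 8, 3, 6] (same object as a, b)
`a[0] = 859` → a = [859, 8, 3, 6] (same object as b, c); b = [859, 8, 3, 6] (same object as a, c); c = [859, 8, 3, 6] (same object as a, b)
`b.append(171)` → a = [859, 8, 3, 6, 171] (same object as b, c); b = [859, 8, 3, 6, 171] (same object as a, c); c = [859, 8, 3, 6, 171] (same object as a, b)
`print(a)` → prints [859, 8, 3, 6, 171]
`print(c)` → prints [859, 8, 3, 6, 171]

Answer:
[859, 8, 3, 6, 171]
[859, 8, 3, 6, 171]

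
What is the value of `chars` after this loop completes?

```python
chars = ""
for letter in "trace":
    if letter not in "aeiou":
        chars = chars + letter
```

Remove vowels from 'trace'
`chars` takes the values: "" → "t" → "tr" → "trc"

Answer: "trc"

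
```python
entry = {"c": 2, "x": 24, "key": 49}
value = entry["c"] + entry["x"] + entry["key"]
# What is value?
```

Trace:
`entry = {"c": 2, "x": 24, "key": 49}` → entry = {'c': 2, 'x': 24, 'key': 49}
`value = entry["c"] + entry["x"] + entry["key"]` → value = 75
So value = 75

Answer: 75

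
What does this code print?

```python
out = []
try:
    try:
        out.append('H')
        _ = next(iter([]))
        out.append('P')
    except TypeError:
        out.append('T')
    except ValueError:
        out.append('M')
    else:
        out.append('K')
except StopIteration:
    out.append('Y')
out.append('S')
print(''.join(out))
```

Execution trace: 'H' (try body) → 'Y' (outer except StopIteration) → 'S' (after the try/except). Output: HYS

Answer: HYS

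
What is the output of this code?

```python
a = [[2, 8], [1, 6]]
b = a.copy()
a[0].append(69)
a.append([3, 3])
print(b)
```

Key concept: shallow copy with nested lists.
Step by step:
`a = [[2, 8], [1, 6]]` → a = [[2, 8], [1, 6]]
`b = a.copy()` → b = [[2, 8], [1, 6]]
`a[0].append(69)` → a = [[2, 8, 69], [1, 6]]; b = [[2, 8, 69], [1, 6]]
`a.append([3, 3])` → a = [[2, 8, 69], [1, 6], [3, 3]]
`print(b)` → prints [[2, 8, 69], [1, 6]]

Answer: [[2, 8, 69], [1, 6]]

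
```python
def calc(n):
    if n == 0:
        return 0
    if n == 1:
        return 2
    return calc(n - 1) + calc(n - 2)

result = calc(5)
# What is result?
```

Build up from base cases: calc(0)=0, calc(1)=2, calc(2)=2, calc(3)=4, calc(4)=6, calc(5)=10

Answer: 10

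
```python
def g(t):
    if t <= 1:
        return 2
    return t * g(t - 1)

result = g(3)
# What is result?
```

g(3) = 3 * 2 * 2 = 12

Answer: 12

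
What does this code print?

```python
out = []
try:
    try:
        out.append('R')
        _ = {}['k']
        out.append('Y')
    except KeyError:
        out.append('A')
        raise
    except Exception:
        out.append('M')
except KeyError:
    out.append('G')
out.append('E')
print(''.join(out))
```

Execution trace: 'R' (inner try body) → 'A' (inner except KeyError) → 'G' (outer except KeyError) → 'E' (after the try/except). Output: RAGE

Answer: RAGE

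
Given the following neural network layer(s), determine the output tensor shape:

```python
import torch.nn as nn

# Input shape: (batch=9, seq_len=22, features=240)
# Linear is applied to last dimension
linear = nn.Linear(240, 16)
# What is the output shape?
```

Input: (9, 22, 240) -> Output: (9, 22, 16)

Answer: (9, 22, 16)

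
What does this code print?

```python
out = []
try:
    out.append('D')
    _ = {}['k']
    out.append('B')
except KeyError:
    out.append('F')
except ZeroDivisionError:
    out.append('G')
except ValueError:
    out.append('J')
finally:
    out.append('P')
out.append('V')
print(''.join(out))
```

Execution trace: 'D' (try body) → 'F' (except KeyError) → 'P' (finally) → 'V' (after the try/except). Output: DFPV

Answer: DFPV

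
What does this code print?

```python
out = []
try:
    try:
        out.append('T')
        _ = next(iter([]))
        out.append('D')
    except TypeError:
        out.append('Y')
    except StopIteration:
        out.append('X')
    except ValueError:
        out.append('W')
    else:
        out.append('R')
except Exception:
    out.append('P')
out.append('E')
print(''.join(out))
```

Execution trace: 'T' (inner try body) → 'X' (inner except StopIteration) → 'E' (after the try/except). Output: TXE

Answer: TXE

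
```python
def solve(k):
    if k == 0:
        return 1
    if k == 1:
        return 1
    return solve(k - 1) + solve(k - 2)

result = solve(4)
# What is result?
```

Build up from base cases: solve(0)=1, solve(1)=1, solve(2)=2, solve(3)=3, solve(4)=5

Answer: 5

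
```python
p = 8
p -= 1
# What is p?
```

Trace:
`p = 8` → p = 8
`p -= 1` → p = 7
So p = 7

Answer: 7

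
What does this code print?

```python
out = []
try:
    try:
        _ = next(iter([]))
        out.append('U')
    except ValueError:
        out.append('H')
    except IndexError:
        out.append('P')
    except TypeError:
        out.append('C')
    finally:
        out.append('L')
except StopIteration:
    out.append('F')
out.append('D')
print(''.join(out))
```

Execution trace: 'L' (finally) → 'F' (outer except StopIteration) → 'D' (after the try/except). Output: LFD

Answer: LFD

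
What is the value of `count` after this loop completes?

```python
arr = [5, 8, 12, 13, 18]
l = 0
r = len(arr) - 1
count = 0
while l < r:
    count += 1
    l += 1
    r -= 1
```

Iterations until pointers meet (list length 5)
`count` takes the values: 0 → 1 → 2

Answer: 2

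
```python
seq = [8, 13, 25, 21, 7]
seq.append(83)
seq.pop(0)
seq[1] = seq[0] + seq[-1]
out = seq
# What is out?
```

Trace:
`seq = [8, 13, 25, 21, 7]` → seq = [8, 13, 25, 21, 7]
`seq.append(83)` → seq = [8, 13, 25, 21, 7, 83]
`seq.pop(0)` → seq = [13, 25, 21, 7, 83]
`seq[1] = seq[0] + seq[-1]` → seq = [13, 96, 21, 7, 83]
`out = seq` → out = [13, 96, 21, 7, 83]
So out = [13, 96, 21, 7, 83]

Answer: [13, 96, 21, 7, 83]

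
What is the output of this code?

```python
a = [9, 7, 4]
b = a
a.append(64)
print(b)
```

Key concept: basic list aliasing.
Step by step:
`a = [9, 7, 4]` → a = [9, 7, 4]
`b = a` → b = [9, 7, 4] (same object as a)
`a.append(64)` → a = [9, 7, 4, 64] (same object as b); b = [9, 7, 4, 64] (same object as a)
`print(b)` → prints [9, 7, 4, 64]

Answer: [9, 7, 4, 64]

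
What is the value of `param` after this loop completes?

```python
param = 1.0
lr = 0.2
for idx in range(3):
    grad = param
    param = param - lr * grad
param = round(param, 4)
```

Gradient descent: w = 1.0 * (1 - 0.2)^3
`param` takes the values: 1.0 → 0.8 → 0.64 → 0.512

Answer: 0.512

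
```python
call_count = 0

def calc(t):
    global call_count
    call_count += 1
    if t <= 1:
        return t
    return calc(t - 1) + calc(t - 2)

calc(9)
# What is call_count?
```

Calls(t) = 1 + Calls(t-1) + Calls(t-2); Calls(0)=Calls(1)=1. For t=9 this gives 109.

Answer: 109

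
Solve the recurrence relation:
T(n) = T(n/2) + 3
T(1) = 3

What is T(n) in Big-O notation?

Each step divides n by 2 and adds 3. After log_2(n) steps we reach T(1)=3. So T(n) = 3·log_2(n) + 3 = O(log n).

Answer: O(log n)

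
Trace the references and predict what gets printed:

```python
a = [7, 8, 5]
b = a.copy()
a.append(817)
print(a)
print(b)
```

Key concept: list.copy() creates independent copy.
Step by step:
`a = [7, 8, 5]` → a = [7, 8, 5]
`b = a.copy()` → b = [7, 8, 5]
`a.append(817)` → a = [7, 8, 5, 817]
`print(a)` → prints [7, 8, 5, 817]
`print(b)` → prints [7, 8, 5]

Answer:
[7, 8, 5, 817]
[7, 8, 5]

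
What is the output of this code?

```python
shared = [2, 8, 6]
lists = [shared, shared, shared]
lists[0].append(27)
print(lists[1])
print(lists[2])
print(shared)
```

Key concept: list of same reference.
Step by step:
`shared = [2, 8, 6]` → shared = [2, 8, 6]
`lists = [shared, shared, shared]` → lists = [[2, 8, 6], [2, 8, 6], [2, 8, 6]]
`lists[0].append(27)` → shared = [2, 8, 6, 27]; lists = [[2, 8, 6, 27], [2, 8, 6, 27], [2, 8, 6, 27]]
`print(lists[1])` → prints [2, 8, 6, 27]
`print(lists[2])` → prints [2, 8, 6, 27]
`print(shared)` → prints [2, 8, 6, 27]

Answer:
[2, 8, 6, 27]
[2, 8, 6, 27]
[2, 8, 6, 27]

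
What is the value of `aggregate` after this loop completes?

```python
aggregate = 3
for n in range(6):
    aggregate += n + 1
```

Start at 3, add 1 to 6 = 24
`aggregate` takes the values: 3 → 4 → 6 → 9 → 13 → 18 → 24

Answer: 24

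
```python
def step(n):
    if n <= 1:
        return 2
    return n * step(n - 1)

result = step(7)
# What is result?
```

step(7) = 7 * 6 * 5 * 4 * 3 * 2 * 2 = 10080

Answer: 10080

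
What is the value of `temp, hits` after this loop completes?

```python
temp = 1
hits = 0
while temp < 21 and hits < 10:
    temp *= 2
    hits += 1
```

Double until >= 21 or 10 iterations
`temp, hits` takes the values: (1, 0) → (2, 0) → (2, 1) → (4, 1) → (4, 2) → (8, 2) → (8, 3) → (16, 3) → (16, 4) → (32, 4) → (32, 5)

Answer: 32, 5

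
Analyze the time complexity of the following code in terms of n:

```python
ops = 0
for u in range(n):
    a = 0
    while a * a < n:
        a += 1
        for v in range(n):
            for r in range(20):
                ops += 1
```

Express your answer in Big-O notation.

Each loop level contributes: n × √n × n × 1. Multiplying the contributions gives O(n^2√n).

Answer: O(n^2√n)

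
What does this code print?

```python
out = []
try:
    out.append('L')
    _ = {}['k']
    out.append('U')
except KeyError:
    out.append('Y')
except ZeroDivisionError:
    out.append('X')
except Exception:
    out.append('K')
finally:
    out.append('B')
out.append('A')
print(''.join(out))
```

Execution trace: 'L' (try body) → 'Y' (except KeyError) → 'B' (finally) → 'A' (after the try/except). Output: LYBA

Answer: LYBA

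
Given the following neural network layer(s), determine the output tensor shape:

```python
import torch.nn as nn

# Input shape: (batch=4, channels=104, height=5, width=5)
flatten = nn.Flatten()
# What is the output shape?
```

Input: (4, 104, 5, 5) -> Output: (4, 2600)

Answer: (4, 2600)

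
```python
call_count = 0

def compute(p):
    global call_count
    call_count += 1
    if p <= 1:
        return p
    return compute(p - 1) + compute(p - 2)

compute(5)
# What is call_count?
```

Calls(p) = 1 + Calls(p-1) + Calls(p-2); Calls(0)=Calls(1)=1. For p=5 this gives 15.

Answer: 15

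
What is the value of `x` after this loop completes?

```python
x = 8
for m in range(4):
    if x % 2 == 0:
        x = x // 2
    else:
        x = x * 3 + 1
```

Collatz-style transformation from 8
`x` takes the values: 8 → 4 → 2 → 1 → 4

Answer: 4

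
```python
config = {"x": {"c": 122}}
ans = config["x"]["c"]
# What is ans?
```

Trace:
`config = {"x": {"c": 122}}` → config = {'x': {'c': 122}}
`ans = config["x"]["c"]` → ans = 122
So ans = 122

Answer: 122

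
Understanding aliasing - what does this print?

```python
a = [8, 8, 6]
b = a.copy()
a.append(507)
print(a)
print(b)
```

Key concept: list.copy() creates independent copy.
Step by step:
`a = [8, 8, 6]` → a = [8, 8, 6]
`b = a.copy()` → b = [8, 8, 6]
`a.append(507)` → a = [8, 8, 6, 507]
`print(a)` → prints [8, 8, 6, 507]
`print(b)` → prints [8, 8, 6]

Answer:
[8, 8, 6, 507]
[8, 8, 6]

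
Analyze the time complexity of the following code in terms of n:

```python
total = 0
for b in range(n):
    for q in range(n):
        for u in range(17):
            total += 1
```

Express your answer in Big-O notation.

Each loop level contributes: n × n × 1. Multiplying the contributions gives O(n^2).

Answer: O(n^2)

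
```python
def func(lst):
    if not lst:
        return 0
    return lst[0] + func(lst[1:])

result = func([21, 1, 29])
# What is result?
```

21 + 1 + 29 + 0 = 51

Answer: 51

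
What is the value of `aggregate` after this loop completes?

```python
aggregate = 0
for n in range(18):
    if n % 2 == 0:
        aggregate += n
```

Sum of even numbers 0 to 17
`aggregate` takes the values: 0 → 2 → 6 → 12 → 20 → 30 → 42 → 56 → 72

Answer: 72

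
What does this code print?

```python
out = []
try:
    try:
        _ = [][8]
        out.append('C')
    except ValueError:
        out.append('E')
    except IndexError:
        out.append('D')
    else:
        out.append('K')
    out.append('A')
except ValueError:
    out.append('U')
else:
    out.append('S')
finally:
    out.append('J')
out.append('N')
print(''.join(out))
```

Execution trace: 'D' (inner except IndexError) → 'A' (try body, no exception) → 'S' (else) → 'J' (finally) → 'N' (after the try/except). Output: DASJN

Answer: DASJN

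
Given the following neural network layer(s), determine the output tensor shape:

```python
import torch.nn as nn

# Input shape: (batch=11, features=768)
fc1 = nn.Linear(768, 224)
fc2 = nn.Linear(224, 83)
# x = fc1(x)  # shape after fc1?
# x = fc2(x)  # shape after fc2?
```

Input: (11, 768) -> after fc1: (11, 224) -> Output: (11, 83)

Answer: (11, 83)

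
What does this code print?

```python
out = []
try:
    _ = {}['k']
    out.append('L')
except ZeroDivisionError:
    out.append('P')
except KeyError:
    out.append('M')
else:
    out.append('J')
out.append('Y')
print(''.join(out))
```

Execution trace: 'M' (except KeyError) → 'Y' (after the try/except). Output: MY

Answer: MY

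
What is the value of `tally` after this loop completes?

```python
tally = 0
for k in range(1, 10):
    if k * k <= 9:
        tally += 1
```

Count numbers where k² ≤ 9
`tally` takes the values: 0 → 1 → 2 → 3

Answer: 3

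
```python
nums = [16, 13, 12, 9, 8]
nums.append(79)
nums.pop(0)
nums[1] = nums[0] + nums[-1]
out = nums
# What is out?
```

Trace:
`nums = [16, 13, 12, 9, 8]` → nums = [16, 13, 12, 9, 8]
`nums.append(79)` → nums = [16, 13, 12, 9, 8, 79]
`nums.pop(0)` → nums = [13, 12, 9, 8, 79]
`nums[1] = nums[0] + nums[-1]` → nums = [13, 92, 9, 8, 79]
`out = nums` → out = [13, 92, 9, 8, 79]
So out = [13, 92, 9, 8, 79]

Answer: [13, 92, 9, 8, 79]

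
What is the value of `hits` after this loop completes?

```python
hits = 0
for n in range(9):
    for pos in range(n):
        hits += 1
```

Triangle number: 0+1+2+...+8
`hits` takes the values: 0 → 1 → 2 → 3 → 4 → 5 → 6 → 7 → 8 → 9 → 10 → 11 → 12 → 13 → 14 → 15 → 16 → 17 → 18 → 19 → 20 → 21 → 22 → 23 → 24 → 25 → 26 → 27 → 28 → 29 → 30 → 31 → 32 → 33 → 34 → 35 → 36

Answer: 36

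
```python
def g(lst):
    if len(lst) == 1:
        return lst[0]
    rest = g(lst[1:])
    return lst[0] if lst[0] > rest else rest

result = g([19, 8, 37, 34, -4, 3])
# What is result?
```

Recursive max over [19, 8, 37, 34, -4, 3] = 37

Answer: 37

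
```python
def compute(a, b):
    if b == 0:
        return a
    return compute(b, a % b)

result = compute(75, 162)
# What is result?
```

compute(75, 162) -> compute(162, 75) -> compute(75, 12) -> compute(12, 3) -> compute(3, 0) -> 3

Answer: 3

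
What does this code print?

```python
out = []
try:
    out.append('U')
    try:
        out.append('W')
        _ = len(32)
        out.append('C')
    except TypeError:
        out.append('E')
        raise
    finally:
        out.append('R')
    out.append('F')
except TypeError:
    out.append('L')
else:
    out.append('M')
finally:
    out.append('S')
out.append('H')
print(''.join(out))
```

Execution trace: 'U' (try body) → 'W' (inner try body) → 'E' (inner except TypeError) → 'R' (inner finally) → 'L' (except TypeError) → 'S' (finally) → 'H' (after the try/except). Output: UWERLSH

Answer: UWERLSH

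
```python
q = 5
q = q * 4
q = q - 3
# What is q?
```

Trace:
`q = 5` → q = 5
`q = q * 4` → q = 20
`q = q - 3` → q = 17
So q = 17

Answer: 17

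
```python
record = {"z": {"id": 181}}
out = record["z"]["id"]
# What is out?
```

Trace:
`record = {"z": {"id": 181}}` → record = {'z': {'id': 181}}
`out = record["z"]["id"]` → out = 181
So out = 181

Answer: 181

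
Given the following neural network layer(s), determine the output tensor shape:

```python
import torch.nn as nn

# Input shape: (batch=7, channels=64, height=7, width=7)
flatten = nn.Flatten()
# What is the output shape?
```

Input: (7, 64, 7, 7) -> Output: (7, 3136)

Answer: (7, 3136)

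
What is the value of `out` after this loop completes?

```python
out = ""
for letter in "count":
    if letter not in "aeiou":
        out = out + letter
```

Remove vowels from 'count'
`out` takes the values: "" → "c" → "cn" → "cnt"

Answer: "cnt"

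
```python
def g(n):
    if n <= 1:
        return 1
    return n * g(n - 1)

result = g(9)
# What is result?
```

g(9) = 9 * 8 * 7 * 6 * 5 * 4 * 3 * 2 * 1 = 362880

Answer: 362880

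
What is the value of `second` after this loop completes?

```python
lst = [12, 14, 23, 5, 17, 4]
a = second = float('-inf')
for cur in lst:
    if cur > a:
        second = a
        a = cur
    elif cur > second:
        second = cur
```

Second largest (with repeats) in [12, 14, 23, 5, 17, 4]
`second` takes the values: -inf → 12 → 14 → 17

Answer: 17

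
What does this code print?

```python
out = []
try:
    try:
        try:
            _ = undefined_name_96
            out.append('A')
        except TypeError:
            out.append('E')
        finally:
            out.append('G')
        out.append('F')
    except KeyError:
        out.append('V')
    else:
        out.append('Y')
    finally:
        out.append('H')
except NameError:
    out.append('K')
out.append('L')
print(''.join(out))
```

Execution trace: 'G' (inner finally) → 'H' (finally) → 'K' (outer except NameError) → 'L' (after the try/except). Output: GHKL

Answer: GHKL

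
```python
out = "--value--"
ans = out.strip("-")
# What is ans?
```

Trace:
`out = "--value--"` → out = '--value--'
`ans = out.strip("-")` → ans = 'value'
So ans = 'value'

Answer: 'value'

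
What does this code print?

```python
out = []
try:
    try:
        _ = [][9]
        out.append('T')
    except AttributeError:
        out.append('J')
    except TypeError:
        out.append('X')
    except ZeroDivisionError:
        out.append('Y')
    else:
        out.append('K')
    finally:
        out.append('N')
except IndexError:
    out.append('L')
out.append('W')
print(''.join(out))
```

Execution trace: 'N' (inner finally) → 'L' (outer except IndexError) → 'W' (after the try/except). Output: NLW

Answer: NLW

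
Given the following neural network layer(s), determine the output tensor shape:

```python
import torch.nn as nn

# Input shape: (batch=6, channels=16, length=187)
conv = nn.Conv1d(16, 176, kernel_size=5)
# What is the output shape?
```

Input: (6, 16, 187) -> Output: (6, 176, 183)

Answer: (6, 176, 183)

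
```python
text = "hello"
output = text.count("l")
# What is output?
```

Trace:
`text = "hello"` → text = 'hello'
`output = text.count("l")` → output = 2
So output = 2

Answer: 2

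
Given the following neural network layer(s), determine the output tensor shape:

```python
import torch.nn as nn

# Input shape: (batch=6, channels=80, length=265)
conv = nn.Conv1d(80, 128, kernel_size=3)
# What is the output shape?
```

Input: (6, 80, 265) -> Output: (6, 128, 263)

Answer: (6, 128, 263)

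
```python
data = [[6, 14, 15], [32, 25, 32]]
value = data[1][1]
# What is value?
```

Trace:
`data = [[6, 14, 15], [32, 25, 32]]` → data = [[6, 14, 15], [32, 25, 32]]
`value = data[1][1]` → value = 25
So value = 25

Answer: 25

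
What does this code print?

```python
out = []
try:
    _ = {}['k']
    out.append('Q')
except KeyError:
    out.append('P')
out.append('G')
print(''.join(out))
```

Execution trace: 'P' (except KeyError) → 'G' (after the try/except). Output: PG

Answer: PG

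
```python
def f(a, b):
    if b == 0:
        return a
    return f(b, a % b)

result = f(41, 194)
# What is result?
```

f(41, 194) -> f(194, 41) -> f(41, 30) -> f(30, 11) -> f(11, 8) -> f(8, 3) -> f(3, 2) -> f(2, 1) -> f(1, 0) -> 1

Answer: 1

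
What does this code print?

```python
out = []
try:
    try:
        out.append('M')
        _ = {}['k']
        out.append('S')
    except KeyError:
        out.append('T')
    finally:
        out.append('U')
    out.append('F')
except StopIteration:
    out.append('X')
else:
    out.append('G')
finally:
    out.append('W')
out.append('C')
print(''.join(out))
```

Execution trace: 'M' (inner try body) → 'T' (inner except KeyError) → 'U' (inner finally) → 'F' (try body, no exception) → 'G' (else) → 'W' (finally) → 'C' (after the try/except). Output: MTUFGWC

Answer: MTUFGWC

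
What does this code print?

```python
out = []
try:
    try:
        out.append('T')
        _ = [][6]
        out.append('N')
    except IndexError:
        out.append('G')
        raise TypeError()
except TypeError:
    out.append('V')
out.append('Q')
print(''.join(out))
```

Execution trace: 'T' (try body) → 'G' (except IndexError) → 'V' (outer except TypeError) → 'Q' (after the try/except). Output: TGVQ

Answer: TGVQ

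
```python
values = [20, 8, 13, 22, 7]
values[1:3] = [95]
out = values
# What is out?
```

Trace:
`values = [20, 8, 13, 22, 7]` → values = [20, 8, 13, 22, 7]
`values[1:3] = [95]` → values = [20, 95, 22, 7]
`out = values` → out = [20, 95, 22, 7]
So out = [20, 95, 22, 7]

Answer: [20, 95, 22, 7]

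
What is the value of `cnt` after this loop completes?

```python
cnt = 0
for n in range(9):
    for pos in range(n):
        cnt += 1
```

Triangle number: 0+1+2+...+8
`cnt` takes the values: 0 → 1 → 2 → 3 → 4 → 5 → 6 → 7 → 8 → 9 → 10 → 11 → 12 → 13 → 14 → 15 → 16 → 17 → 18 → 19 → 20 → 21 → 22 → 23 → 24 → 25 → 26 → 27 → 28 → 29 → 30 → 31 → 32 → 33 → 34 → 35 → 36

Answer: 36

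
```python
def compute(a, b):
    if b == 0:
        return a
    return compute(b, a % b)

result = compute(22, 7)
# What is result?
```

compute(22, 7) -> compute(7, 1) -> compute(1, 0) -> 1

Answer: 1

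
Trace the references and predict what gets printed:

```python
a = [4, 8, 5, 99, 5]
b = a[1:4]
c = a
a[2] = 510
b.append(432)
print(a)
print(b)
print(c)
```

Key concept: slice vs alias.
Step by step:
`a = [4, 8, 5, 99, 5]` → a = [4, 8, 5, 99, 5]
`b = a[1:4]` → b = [8, 5, 99]
`c = a` → c = [4, 8, 5, 99, 5] (same object as a)
`a[2] = 510` → a = [4, 8, 510, 99, 5] (same object as c); c = [4, 8, 510, 99, 5] (same object as a)
`b.append(432)` → b = [8, 5, 99, 432]
`print(a)` → prints [4, 8, 510, 99, 5]
`print(b)` → prints [8, 5, 99, 432]
`print(c)` → prints [4, 8, 510, 99, 5]

Answer:
[4, 8, 510, 99, 5]
[8, 5, 99, 432]
[4, 8, 510, 99, 5]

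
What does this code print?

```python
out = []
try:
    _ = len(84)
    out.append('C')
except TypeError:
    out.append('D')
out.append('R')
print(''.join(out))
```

Execution trace: 'D' (except TypeError) → 'R' (after the try/except). Output: DR

Answer: DR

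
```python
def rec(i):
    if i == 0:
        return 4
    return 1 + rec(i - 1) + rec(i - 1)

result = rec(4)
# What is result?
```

rec(i) = 1 + 2·rec(i-1), rec(0)=4. Closed form: (4+1)·2^4 - 1 = 79.

Answer: 79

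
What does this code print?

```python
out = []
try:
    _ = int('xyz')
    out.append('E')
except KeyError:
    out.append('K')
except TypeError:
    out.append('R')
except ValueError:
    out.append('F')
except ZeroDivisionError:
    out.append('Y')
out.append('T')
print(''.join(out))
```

Execution trace: 'F' (except ValueError) → 'T' (after the try/except). Output: FT

Answer: FT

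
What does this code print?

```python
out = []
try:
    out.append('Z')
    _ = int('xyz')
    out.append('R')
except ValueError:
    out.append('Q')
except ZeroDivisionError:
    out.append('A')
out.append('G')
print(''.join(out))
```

Execution trace: 'Z' (try body) → 'Q' (except ValueError) → 'G' (after the try/except). Output: ZQG

Answer: ZQG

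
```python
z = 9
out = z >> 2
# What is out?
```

Trace:
`z = 9` → z = 9
`out = z >> 2` → out = 2
So out = 2

Answer: 2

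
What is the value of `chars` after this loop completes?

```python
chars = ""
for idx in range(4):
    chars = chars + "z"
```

Repeat 'z' 4 times
`chars` takes the values: "" → "z" → "zz" → "zzz" → "zzzz"

Answer: "zzzz"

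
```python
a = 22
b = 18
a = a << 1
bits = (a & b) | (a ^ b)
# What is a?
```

Trace:
`a = 22` → a = 22
`b = 18` → b = 18
`a = a << 1` → a = 44
`bits = (a & b) | (a ^ b)` → bits = 62
So a = 44

Answer: 44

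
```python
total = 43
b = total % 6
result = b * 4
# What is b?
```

Trace:
`total = 43` → total = 43
`b = total % 6` → b = 1
`result = b * 4` → result = 4
So b = 1

Answer: 1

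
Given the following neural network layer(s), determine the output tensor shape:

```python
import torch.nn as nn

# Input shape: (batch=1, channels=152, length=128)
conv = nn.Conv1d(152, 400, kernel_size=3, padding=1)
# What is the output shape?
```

Input: (1, 152, 128) -> Output: (1, 400, 128)

Answer: (1, 400, 128)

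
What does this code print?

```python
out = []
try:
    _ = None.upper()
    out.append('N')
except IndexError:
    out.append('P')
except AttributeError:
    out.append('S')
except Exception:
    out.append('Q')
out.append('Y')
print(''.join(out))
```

Execution trace: 'S' (except AttributeError) → 'Y' (after the try/except). Output: SY

Answer: SY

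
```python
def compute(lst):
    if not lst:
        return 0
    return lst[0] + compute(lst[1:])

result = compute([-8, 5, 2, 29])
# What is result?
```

(-8) + 5 + 2 + 29 + 0 = 28

Answer: 28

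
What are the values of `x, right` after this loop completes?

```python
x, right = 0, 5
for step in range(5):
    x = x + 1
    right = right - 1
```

x goes 0→5, right goes 5→0
`x, right` takes the values: (0, 5) → (1, 5) → (1, 4) → (2, 4) → (2, 3) → (3, 3) → (3, 2) → (4, 2) → (4, 1) → (5, 1) → (5, 0)

Answer: 5, 0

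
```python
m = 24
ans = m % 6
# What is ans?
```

Trace:
`m = 24` → m = 24
`ans = m % 6` → ans = 0
So ans = 0

Answer: 0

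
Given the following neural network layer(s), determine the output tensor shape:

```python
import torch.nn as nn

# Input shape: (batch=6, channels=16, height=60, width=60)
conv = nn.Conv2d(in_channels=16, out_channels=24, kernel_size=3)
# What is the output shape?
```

Input: (6, 16, 60, 60) -> Output: (6, 24, 58, 58)

Answer: (6, 24, 58, 58)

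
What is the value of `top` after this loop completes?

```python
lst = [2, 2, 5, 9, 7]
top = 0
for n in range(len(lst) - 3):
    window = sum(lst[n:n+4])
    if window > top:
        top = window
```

Max sum of 4-element window in [2, 2, 5, 9, 7]
`top` takes the values: 0 → 18 → 23

Answer: 23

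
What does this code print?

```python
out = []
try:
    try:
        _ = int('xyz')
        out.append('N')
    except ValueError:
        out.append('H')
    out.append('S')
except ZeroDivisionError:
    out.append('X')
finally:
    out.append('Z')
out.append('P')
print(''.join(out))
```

Execution trace: 'H' (inner except ValueError) → 'S' (try body, no exception) → 'Z' (finally) → 'P' (after the try/except). Output: HSZP

Answer: HSZP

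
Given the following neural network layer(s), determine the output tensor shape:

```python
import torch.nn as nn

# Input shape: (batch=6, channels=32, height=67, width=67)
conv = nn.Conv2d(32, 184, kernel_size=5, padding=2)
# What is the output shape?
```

Input: (6, 32, 67, 67) -> Output: (6, 184, 67, 67)

Answer: (6, 184, 67, 67)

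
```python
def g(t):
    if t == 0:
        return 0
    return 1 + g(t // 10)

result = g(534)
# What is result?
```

Count of digits of 534: 3

Answer: 3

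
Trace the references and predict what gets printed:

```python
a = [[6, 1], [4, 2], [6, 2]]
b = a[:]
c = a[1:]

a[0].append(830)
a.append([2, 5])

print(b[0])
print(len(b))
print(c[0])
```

Key concept: slice with nested mutation.
Step by step:
`a = [[6, 1], [4, 2], [6, 2]]` → a = [[6, 1], [4, 2], [6, 2]]
`b = a[:]` → b = [[6, 1], [4, 2], [6, 2]]
`c = a[1:]` → c = [[4, 2], [6, 2]]
`a[0].append(830)` → a = [[6, 1, 830], [4, 2], [6, 2]]; b = [[6, 1, 830], [4, 2], [6, 2]]
`a.append([2, 5])` → a = [[6, 1, 830], [4, 2], [6, 2], [2, 5]]
`print(b[0])` → prints [6, 1, 830]
`print(len(b))` → prints 3
`print(c[0])` → prints [4, 2]

Answer:
[6, 1, 830]
3
[4, 2]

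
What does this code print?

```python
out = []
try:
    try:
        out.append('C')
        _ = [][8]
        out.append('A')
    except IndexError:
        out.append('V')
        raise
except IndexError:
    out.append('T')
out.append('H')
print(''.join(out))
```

Execution trace: 'C' (inner try body) → 'V' (inner except IndexError) → 'T' (outer except IndexError) → 'H' (after the try/except). Output: CVTH

Answer: CVTH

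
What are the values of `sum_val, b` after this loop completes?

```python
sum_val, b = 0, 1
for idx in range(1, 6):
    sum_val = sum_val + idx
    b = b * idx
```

Sum and factorial of 1 to 5
`sum_val, b` takes the values: (0, 1) → (1, 1) → (3, 1) → (3, 2) → (6, 2) → (6, 6) → (10, 6) → (10, 24) → (15, 24) → (15, 120)

Answer: 15, 120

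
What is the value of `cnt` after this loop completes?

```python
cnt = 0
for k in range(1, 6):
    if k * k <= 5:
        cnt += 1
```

Count numbers where k² ≤ 5
`cnt` takes the values: 0 → 1 → 2

Answer: 2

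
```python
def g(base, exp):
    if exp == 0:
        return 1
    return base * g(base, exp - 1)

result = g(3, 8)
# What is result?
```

g(3, 8) = 3 * 3 * 3 * 3 * 3 * 3 * 3 * 3 = 6561

Answer: 6561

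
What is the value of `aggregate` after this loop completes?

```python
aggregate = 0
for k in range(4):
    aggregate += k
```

Sum of 0 to 3 = 6
`aggregate` takes the values: 0 → 1 → 3 → 6

Answer: 6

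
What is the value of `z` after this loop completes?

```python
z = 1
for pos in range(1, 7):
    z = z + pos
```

Start at 1, add 1 through 6
`z` takes the values: 1 → 2 → 4 → 7 → 11 → 16 → 22

Answer: 22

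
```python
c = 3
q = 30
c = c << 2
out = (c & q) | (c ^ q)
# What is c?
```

Trace:
`c = 3` → c = 3
`q = 30` → q = 30
`c = c << 2` → c = 12
`out = (c & q) | (c ^ q)` → out = 30
So c = 12

Answer: 12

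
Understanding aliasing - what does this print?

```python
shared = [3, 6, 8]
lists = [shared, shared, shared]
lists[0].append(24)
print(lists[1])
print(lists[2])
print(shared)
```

Key concept: list of same reference.
Step by step:
`shared = [3, 6, 8]` → shared = [3, 6, 8]
`lists = [shared, shared, shared]` → lists = [[3, 6, 8], [3, 6, 8], [3, 6, 8]]
`lists[0].append(24)` → shared = [3, 6, 8, 24]; lists = [[3, 6, 8, 24], [3, 6, 8, 24], [3, 6, 8, 24]]
`print(lists[1])` → prints [3, 6, 8, 24]
`print(lists[2])` → prints [3, 6, 8, 24]
`print(shared)` → prints [3, 6, 8, 24]

Answer:
[3, 6, 8, 24]
[3, 6, 8, 24]
[3, 6, 8, 24]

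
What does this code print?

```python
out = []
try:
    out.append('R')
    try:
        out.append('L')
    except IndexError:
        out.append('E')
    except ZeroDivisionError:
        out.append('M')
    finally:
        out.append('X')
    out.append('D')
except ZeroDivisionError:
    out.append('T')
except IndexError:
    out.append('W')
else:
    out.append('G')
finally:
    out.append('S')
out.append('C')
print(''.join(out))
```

Execution trace: 'R' (try body) → 'L' (inner try body, no exception) → 'X' (inner finally) → 'D' (try body, no exception) → 'G' (else) → 'S' (finally) → 'C' (after the try/except). Output: RLXDGSC

Answer: RLXDGSC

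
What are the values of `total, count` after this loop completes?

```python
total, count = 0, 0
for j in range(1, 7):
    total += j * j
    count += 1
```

Sum of squares and count
`total, count` takes the values: (0, 0) → (1, 0) → (1, 1) → (5, 1) → (5, 2) → (14, 2) → (14, 3) → (30, 3) → (30, 4) → (55, 4) → (55, 5) → (91, 5) → (91, 6)

Answer: 91, 6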